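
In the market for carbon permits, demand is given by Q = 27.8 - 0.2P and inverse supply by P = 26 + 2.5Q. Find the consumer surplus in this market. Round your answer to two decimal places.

Rewriting demand in inverse form: P = 139 - 5Q.
Setting demand equal to supply, 113 = 7.5Q, so Q* = 15.0667 and P* = 63.6667.
Consumer surplus is the triangle under demand above P*: (1/2)(15.0667)(139 - 63.6667) = (1/2)(15.0667)(75.3333) = 567.5111.

567.51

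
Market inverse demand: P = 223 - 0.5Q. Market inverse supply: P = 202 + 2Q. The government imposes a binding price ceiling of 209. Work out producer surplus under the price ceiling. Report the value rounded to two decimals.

12.25

Without the control, 223 - 0.5Q = 202 + 2Q so Q* = 8.4 and P* = 218.8.
At the ceiling price 209, quantity supplied is (209 - 202)/2 = 3.5; supply is the short side, so Q = 3.5 trades at P = 209.
PS is the triangle above supply below 209: (1/2)(3.5)(209 - 202) = 12.25.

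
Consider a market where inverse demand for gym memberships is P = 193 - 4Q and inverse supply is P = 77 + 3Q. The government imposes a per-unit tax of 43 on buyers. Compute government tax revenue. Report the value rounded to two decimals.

448.43

Pre-tax equilibrium: 193 - 4Q = 77 + 3Q gives Q* = 16.5714, P* = 126.7143.
With the tax, buyers' net willingness to pay falls by 43: (193 - 43) - 4Q = 77 + 3Q, so Q_t = 10.4286. Buyers pay P_b = 151.2857; sellers receive P_s = P_b - 43 = 108.2857.
Tax revenue = t x Q_t = 43 x 10.4286 = 448.4286.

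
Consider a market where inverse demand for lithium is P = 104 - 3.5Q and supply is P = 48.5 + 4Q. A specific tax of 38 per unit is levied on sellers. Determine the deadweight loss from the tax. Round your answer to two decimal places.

Pre-tax equilibrium: 104 - 3.5Q = 48.5 + 4Q gives Q* = 7.4, P* = 78.1.
A tax on sellers shifts supply up by 38: 104 - 3.5Q = 48.5 + 4Q + 38, so Q_t = 2.3333. Buyers pay P_b = 95.8333; sellers receive P_s = P_b - 38 = 57.8333.
Deadweight loss is the triangle between the curves from Q_t to Q*: (1/2)(7.4 - 2.3333)(38) = 96.2667.

96.27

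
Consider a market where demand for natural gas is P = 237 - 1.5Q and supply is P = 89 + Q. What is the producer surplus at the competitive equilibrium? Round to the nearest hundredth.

Set 237 - 1.5Q = 89 + Q, which gives 148 = 2.5Q, so Q* = 59.2 and P* = 237 - 1.5(59.2) = 148.2.
The supply curve's price intercept is 89, so PS = (1/2)(Q*)(P* - 89) = (1/2)(59.2)(59.2) = 1752.32.

1752.32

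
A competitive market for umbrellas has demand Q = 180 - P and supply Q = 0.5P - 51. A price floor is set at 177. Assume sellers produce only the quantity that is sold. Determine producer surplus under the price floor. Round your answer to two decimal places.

Rewriting demand in inverse form: P = 180 - Q.
Rewriting supply in inverse form: P = 102 + 2Q.
Free-market equilibrium: 180 - Q = 102 + 2Q gives Q* = 26, P* = 154.
At P = 177, buyers demand (180 - 177)/1 = 3 while sellers would supply more, so the quantity traded is 3 at price 177.
The supply price at Q = 3 is 108. PS is the trapezoid between 177 and supply over [0, 3]: (1/2)[(177 - 102) + (177 - 108)](3) = 216.

216.00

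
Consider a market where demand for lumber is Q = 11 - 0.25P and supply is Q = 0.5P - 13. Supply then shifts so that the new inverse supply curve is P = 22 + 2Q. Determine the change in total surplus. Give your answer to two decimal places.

Rewriting demand in inverse form: P = 44 - 4Q.
Rewriting supply in inverse form: P = 26 + 2Q.
Initial equilibrium: Q_0 = 3, P_0 = 32; CS_0 = (1/2)(3)(12) = 18, PS_0 = (1/2)(3)(6) = 9.
New equilibrium: 44 - 4Q = 22 + 2Q gives Q_1 = 3.6667, P_1 = 29.3333; CS_1 = 26.8889, PS_1 = 13.4444.
Change in total surplus = (26.8889 + 13.4444) - (18 + 9) = 13.3333.

13.33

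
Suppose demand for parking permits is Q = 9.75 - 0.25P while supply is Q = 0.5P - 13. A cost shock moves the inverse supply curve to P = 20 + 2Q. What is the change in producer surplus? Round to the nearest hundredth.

Rewriting demand in inverse form: P = 39 - 4Q.
Rewriting supply in inverse form: P = 26 + 2Q.
Initial equilibrium: Q_0 = 2.1667, P_0 = 30.3333; CS_0 = (1/2)(2.1667)(8.6667) = 9.3889, PS_0 = (1/2)(2.1667)(4.3333) = 4.6944.
New equilibrium: 39 - 4Q = 20 + 2Q gives Q_1 = 3.1667, P_1 = 26.3333; CS_1 = 20.0556, PS_1 = 10.0278.
Change in producer surplus = 10.0278 - 4.6944 = 5.3333.

5.33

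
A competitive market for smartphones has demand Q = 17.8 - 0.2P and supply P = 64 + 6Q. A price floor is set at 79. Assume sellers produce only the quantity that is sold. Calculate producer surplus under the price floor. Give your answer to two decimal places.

18.00

Rewriting demand in inverse form: P = 89 - 5Q.
Without the control, 89 - 5Q = 64 + 6Q so Q* = 2.2727 and P* = 77.6364.
At P = 79, buyers demand (89 - 79)/5 = 2 while sellers would supply more, so the quantity traded is 2 at price 79.
The supply price at Q = 2 is 76. PS is the trapezoid between 79 and supply over [0, 2]: (1/2)[(79 - 64) + (79 - 76)](2) = 18.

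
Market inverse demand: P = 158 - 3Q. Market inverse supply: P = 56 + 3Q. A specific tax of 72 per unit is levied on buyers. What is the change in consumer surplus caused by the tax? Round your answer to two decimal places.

Pre-tax equilibrium: 158 - 3Q = 56 + 3Q gives Q* = 17, P* = 107.
With the tax, buyers' net willingness to pay falls by 72: (158 - 72) - 3Q = 56 + 3Q, so Q_t = 5. Buyers pay P_b = 143; sellers receive P_s = P_b - 72 = 71.
Consumers lose the trapezoid between P* and P_b out to Q_t plus the triangle from Q_t to Q*: change in CS = 37.5 - 433.5 = -396.

-396.00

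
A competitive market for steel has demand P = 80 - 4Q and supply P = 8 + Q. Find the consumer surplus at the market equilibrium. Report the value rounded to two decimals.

Setting demand equal to supply, 72 = 5Q, so Q* = 14.4 and P* = 22.4.
Consumer surplus is the triangle under demand above P*: (1/2)(14.4)(80 - 22.4) = (1/2)(14.4)(57.6) = 414.72.

414.72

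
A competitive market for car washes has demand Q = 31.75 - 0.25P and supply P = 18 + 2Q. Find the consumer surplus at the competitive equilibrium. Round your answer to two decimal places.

660.06

Rewriting demand in inverse form: P = 127 - 4Q.
Equilibrium: 127 - 4Q = 18 + 2Q, so Q* = 18.1667 and P* = 54.3333.
CS is the area between the demand curve and P* from 0 to Q*: (1/2)(18.1667)(72.6667) = 660.0556.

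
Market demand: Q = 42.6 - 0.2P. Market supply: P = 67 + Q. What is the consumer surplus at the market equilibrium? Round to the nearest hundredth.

1480.28

Rewriting demand in inverse form: P = 213 - 5Q.
Set 213 - 5Q = 67 + Q, which gives 146 = 6Q, so Q* = 24.3333 and P* = 213 - 5(24.3333) = 91.3333.
CS is the area between the demand curve and P* from 0 to Q*: (1/2)(24.3333)(121.6667) = 1480.2778.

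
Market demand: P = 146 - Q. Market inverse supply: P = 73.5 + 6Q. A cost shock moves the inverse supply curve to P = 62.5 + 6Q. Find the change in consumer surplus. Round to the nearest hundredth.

17.51

Initial equilibrium: Q_0 = 10.3571, P_0 = 135.6429; CS_0 = (1/2)(10.3571)(10.3571) = 53.6352, PS_0 = (1/2)(10.3571)(62.1429) = 321.8112.
New equilibrium: 146 - Q = 62.5 + 6Q gives Q_1 = 11.9286, P_1 = 134.0714; CS_1 = 71.1454, PS_1 = 426.8724.
Change in consumer surplus = 71.1454 - 53.6352 = 17.5102.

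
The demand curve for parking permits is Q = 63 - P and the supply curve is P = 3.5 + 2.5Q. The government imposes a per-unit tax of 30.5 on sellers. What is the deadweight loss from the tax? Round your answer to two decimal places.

Rewriting demand in inverse form: P = 63 - Q.
Pre-tax equilibrium: 63 - Q = 3.5 + 2.5Q gives Q* = 17, P* = 46.
With the tax, sellers need 30.5 more per unit: 63 - Q = 3.5 + 2.5Q + 30.5, so Q_t = 8.2857. Buyers pay P_b = 54.7143; sellers receive P_s = P_b - 30.5 = 24.2143.
Deadweight loss is the triangle between the curves from Q_t to Q*: (1/2)(17 - 8.2857)(30.5) = 132.8929.

132.89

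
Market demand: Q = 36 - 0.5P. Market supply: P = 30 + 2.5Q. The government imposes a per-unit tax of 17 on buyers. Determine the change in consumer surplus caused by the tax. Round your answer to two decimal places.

Rewriting demand in inverse form: P = 72 - 2Q.
Pre-tax equilibrium: 72 - 2Q = 30 + 2.5Q gives Q* = 9.3333, P* = 53.3333.
A tax on buyers shifts demand down by 17: (72 - 17) - 2Q = 30 + 2.5Q, so Q_t = 5.5556. Buyers pay P_b = 60.8889; sellers receive P_s = P_b - 17 = 43.8889.
Consumers lose the trapezoid between P* and P_b out to Q_t plus the triangle from Q_t to Q*: change in CS = 30.8642 - 87.1111 = -56.2469.

-56.25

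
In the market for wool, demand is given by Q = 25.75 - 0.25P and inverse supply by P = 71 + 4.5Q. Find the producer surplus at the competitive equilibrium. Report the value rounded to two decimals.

31.89

Rewriting demand in inverse form: P = 103 - 4Q.
Equilibrium: 103 - 4Q = 71 + 4.5Q, so Q* = 3.7647 and P* = 87.9412.
The supply curve's price intercept is 71, so PS = (1/2)(Q*)(P* - 71) = (1/2)(3.7647)(16.9412) = 31.8893.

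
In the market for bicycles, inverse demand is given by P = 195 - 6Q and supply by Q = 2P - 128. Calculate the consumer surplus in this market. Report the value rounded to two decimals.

Rewriting supply in inverse form: P = 64 + 0.5Q.
Equilibrium: 195 - 6Q = 64 + 0.5Q, so Q* = 20.1538 and P* = 74.0769.
Consumer surplus is the triangle under demand above P*: (1/2)(20.1538)(195 - 74.0769) = (1/2)(20.1538)(120.9231) = 1218.5325.

1218.53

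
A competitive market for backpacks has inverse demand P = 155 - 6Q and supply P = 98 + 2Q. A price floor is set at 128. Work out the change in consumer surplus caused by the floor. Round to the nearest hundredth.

-91.55

Without the control, 155 - 6Q = 98 + 2Q so Q* = 7.125 and P* = 112.25.
At P = 128, buyers demand (155 - 128)/6 = 4.5 while sellers would supply more, so the quantity traded is 4.5 at price 128.
CS goes from (1/2)(7.125)(42.75) = 152.2969 to 60.75 (computed as (155 - 128)(4.5) - (1/2)(6)(4.5)^2), a change of -91.5469.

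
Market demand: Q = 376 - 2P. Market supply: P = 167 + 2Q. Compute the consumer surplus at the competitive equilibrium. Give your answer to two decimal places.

Rewriting demand in inverse form: P = 188 - 0.5Q.
Setting demand equal to supply, 21 = 2.5Q, so Q* = 8.4 and P* = 183.8.
Consumer surplus is the triangle under demand above P*: (1/2)(8.4)(188 - 183.8) = (1/2)(8.4)(4.2) = 17.64.

17.64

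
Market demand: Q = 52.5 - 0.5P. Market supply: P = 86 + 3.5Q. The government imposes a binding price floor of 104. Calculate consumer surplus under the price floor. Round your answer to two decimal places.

Rewriting demand in inverse form: P = 105 - 2Q.
Without the control, 105 - 2Q = 86 + 3.5Q so Q* = 3.4545 and P* = 98.0909.
At the floor price 104, quantity demanded is (105 - 104)/2 = 0.5; demand is the short side, so Q = 0.5 trades at P = 104.
CS is the triangle under demand above 104: (1/2)(0.5)(105 - 104) = 0.25.

0.25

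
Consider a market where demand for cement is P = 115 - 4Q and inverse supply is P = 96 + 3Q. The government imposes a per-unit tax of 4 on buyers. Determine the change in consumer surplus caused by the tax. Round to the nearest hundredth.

-5.55

Pre-tax equilibrium: 115 - 4Q = 96 + 3Q gives Q* = 2.7143, P* = 104.1429.
A tax on buyers shifts demand down by 4: (115 - 4) - 4Q = 96 + 3Q, so Q_t = 2.1429. Buyers pay P_b = 106.4286; sellers receive P_s = P_b - 4 = 102.4286.
CS falls from (1/2)(2.7143)(10.8571) = 14.7347 to (1/2)(2.1429)(8.5714) = 9.1837, a change of -5.551.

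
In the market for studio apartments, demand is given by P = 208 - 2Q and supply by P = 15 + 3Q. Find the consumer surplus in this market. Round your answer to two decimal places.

Set 208 - 2Q = 15 + 3Q, which gives 193 = 5Q, so Q* = 38.6 and P* = 208 - 2(38.6) = 130.8.
The demand choke price is 208, so CS = (1/2)(Q*)(208 - P*) = (1/2)(38.6)(77.2) = 1489.96.

1489.96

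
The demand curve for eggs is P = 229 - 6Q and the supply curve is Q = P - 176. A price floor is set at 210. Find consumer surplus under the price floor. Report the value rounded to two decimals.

30.08

Rewriting supply in inverse form: P = 176 + Q.
Without the control, 229 - 6Q = 176 + Q so Q* = 7.5714 and P* = 183.5714.
At P = 210, buyers demand (229 - 210)/6 = 3.1667 while sellers would supply more, so the quantity traded is 3.1667 at price 210.
CS is the triangle under demand above 210: (1/2)(3.1667)(229 - 210) = 30.0833.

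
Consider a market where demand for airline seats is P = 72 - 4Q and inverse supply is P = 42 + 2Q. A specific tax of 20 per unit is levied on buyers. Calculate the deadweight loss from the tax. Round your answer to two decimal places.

Pre-tax equilibrium: 72 - 4Q = 42 + 2Q gives Q* = 5, P* = 52.
With the tax, buyers' net willingness to pay falls by 20: (72 - 20) - 4Q = 42 + 2Q, so Q_t = 1.6667. Buyers pay P_b = 65.3333; sellers receive P_s = P_b - 20 = 45.3333.
The welfare triangle lost has base Q* - Q_t = 3.3333 and height t = 20, so DWL = (1/2)(3.3333)(20) = 33.3333.

33.33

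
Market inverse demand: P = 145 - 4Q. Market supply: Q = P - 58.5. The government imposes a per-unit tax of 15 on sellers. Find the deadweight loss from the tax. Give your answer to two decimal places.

Rewriting supply in inverse form: P = 58.5 + Q.
Pre-tax equilibrium: 145 - 4Q = 58.5 + Q gives Q* = 17.3, P* = 75.8.
A tax on sellers shifts supply up by 15: 145 - 4Q = 58.5 + Q + 15, so Q_t = 14.3. Buyers pay P_b = 87.8; sellers receive P_s = P_b - 15 = 72.8.
Deadweight loss is the triangle between the curves from Q_t to Q*: (1/2)(17.3 - 14.3)(15) = 22.5.

22.50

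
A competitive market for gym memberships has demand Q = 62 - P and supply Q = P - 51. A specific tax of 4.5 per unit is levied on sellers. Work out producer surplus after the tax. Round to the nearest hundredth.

Rewriting demand in inverse form: P = 62 - Q.
Rewriting supply in inverse form: P = 51 + Q.
Pre-tax equilibrium: 62 - Q = 51 + Q gives Q* = 5.5, P* = 56.5.
A tax on sellers shifts supply up by 4.5: 62 - Q = 51 + Q + 4.5, so Q_t = 3.25. Buyers pay P_b = 58.75; sellers receive P_s = P_b - 4.5 = 54.25.
PS = (1/2)(Q_t)(P_s - 51) = (1/2)(3.25)(3.25) = 5.2812.

5.28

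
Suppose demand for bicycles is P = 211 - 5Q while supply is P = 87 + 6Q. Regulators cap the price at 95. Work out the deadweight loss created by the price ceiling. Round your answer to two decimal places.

543.35

Without the control, 211 - 5Q = 87 + 6Q so Q* = 11.2727 and P* = 154.6364.
At the ceiling price 95, quantity supplied is (95 - 87)/6 = 1.3333; supply is the short side, so Q = 1.3333 trades at P = 95.
The lost-trades triangle has base Q* - 1.3333 = 9.9394 and height equal to the gap between the curves at Q = 1.3333, which is 204.3333 - 95 = 109.3333. DWL = (1/2)(9.9394)(109.3333) = 543.3535.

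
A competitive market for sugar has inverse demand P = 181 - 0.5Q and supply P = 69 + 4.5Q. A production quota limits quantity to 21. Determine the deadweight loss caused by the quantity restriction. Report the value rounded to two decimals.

4.90

Unrestricted equilibrium: Q* = (181 - 69)/(0.5 + 4.5) = 22.4.
At Q = 21 the demand price is 181 - 0.5(21) = 170.5 and the supply price is 69 + 4.5(21) = 163.5.
DWL = (1/2)(gap between curves at 21) x (Q* - 21) = (1/2)(7)(1.4) = 4.9.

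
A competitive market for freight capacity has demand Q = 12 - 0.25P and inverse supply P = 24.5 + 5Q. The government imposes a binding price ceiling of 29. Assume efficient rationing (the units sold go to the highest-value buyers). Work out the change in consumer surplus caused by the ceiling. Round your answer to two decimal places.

1.84

Rewriting demand in inverse form: P = 48 - 4Q.
Without the control, 48 - 4Q = 24.5 + 5Q so Q* = 2.6111 and P* = 37.5556.
At P = 29, sellers supply (29 - 24.5)/5 = 0.9 while buyers want more, so the quantity traded is 0.9 at price 29.
CS goes from (1/2)(2.6111)(10.4444) = 13.6358 to 15.48 (computed as (48 - 29)(0.9) - (1/2)(4)(0.9)^2), a change of 1.8442.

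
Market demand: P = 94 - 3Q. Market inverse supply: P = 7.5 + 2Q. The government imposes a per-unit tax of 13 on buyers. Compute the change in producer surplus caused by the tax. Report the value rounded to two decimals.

Without the tax, 94 - 3Q = 7.5 + 2Q so Q* = 17.3 and P* = 42.1.
With the tax, buyers' net willingness to pay falls by 13: (94 - 13) - 3Q = 7.5 + 2Q, so Q_t = 14.7. Buyers pay P_b = 49.9; sellers receive P_s = P_b - 13 = 36.9.
Producers lose the trapezoid between P_s and P* out to Q_t plus the triangle from Q_t to Q*: change in PS = 216.09 - 299.29 = -83.2.

-83.20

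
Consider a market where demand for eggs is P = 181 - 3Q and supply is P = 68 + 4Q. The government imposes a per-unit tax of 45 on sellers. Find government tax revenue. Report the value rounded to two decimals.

437.14

Pre-tax equilibrium: 181 - 3Q = 68 + 4Q gives Q* = 16.1429, P* = 132.5714.
A tax on sellers shifts supply up by 45: 181 - 3Q = 68 + 4Q + 45, so Q_t = 9.7143. Buyers pay P_b = 151.8571; sellers receive P_s = P_b - 45 = 106.8571.
Revenue is the tax times quantity traded: 45 x 9.7143 = 437.1429.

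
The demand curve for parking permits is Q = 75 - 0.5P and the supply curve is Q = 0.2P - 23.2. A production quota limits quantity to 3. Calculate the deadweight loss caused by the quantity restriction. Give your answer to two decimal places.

12.07

Rewriting demand in inverse form: P = 150 - 2Q.
Rewriting supply in inverse form: P = 116 + 5Q.
Unrestricted equilibrium: Q* = (150 - 116)/(2 + 5) = 4.8571.
At Q = 3 the demand price is 150 - 2(3) = 144 and the supply price is 116 + 5(3) = 131.
DWL = (1/2)(gap between curves at 3) x (Q* - 3) = (1/2)(13)(1.8571) = 12.0714.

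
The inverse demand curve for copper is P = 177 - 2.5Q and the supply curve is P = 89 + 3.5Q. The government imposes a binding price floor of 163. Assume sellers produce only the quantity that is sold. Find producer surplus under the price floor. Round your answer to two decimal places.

Free-market equilibrium: 177 - 2.5Q = 89 + 3.5Q gives Q* = 14.6667, P* = 140.3333.
At the floor price 163, quantity demanded is (177 - 163)/2.5 = 5.6; demand is the short side, so Q = 5.6 trades at P = 163.
The supply price at Q = 5.6 is 108.6. PS is the trapezoid between 163 and supply over [0, 5.6]: (1/2)[(163 - 89) + (163 - 108.6)](5.6) = 359.52.

359.52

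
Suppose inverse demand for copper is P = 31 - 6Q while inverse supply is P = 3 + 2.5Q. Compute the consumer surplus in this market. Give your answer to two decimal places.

32.55

Setting demand equal to supply, 28 = 8.5Q, so Q* = 3.2941 and P* = 11.2353.
CS is the area between the demand curve and P* from 0 to Q*: (1/2)(3.2941)(19.7647) = 32.5536.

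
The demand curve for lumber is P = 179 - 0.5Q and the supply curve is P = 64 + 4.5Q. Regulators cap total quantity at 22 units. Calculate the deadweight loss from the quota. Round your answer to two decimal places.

2.50

Unrestricted equilibrium: Q* = (179 - 64)/(0.5 + 4.5) = 23.
At Q = 22 the demand price is 179 - 0.5(22) = 168 and the supply price is 64 + 4.5(22) = 163.
DWL = (1/2)(gap between curves at 22) x (Q* - 22) = (1/2)(5)(1) = 2.5.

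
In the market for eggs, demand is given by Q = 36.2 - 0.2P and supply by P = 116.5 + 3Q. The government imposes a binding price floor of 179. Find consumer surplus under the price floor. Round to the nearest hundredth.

Rewriting demand in inverse form: P = 181 - 5Q.
Free-market equilibrium: 181 - 5Q = 116.5 + 3Q gives Q* = 8.0625, P* = 140.6875.
At the floor price 179, quantity demanded is (181 - 179)/5 = 0.4; demand is the short side, so Q = 0.4 trades at P = 179.
CS is the triangle under demand above 179: (1/2)(0.4)(181 - 179) = 0.4.

0.40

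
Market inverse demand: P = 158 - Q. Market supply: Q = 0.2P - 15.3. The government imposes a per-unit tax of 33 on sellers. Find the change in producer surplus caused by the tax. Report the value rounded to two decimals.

Rewriting supply in inverse form: P = 76.5 + 5Q.
Without the tax, 158 - Q = 76.5 + 5Q so Q* = 13.5833 and P* = 144.4167.
With the tax, sellers need 33 more per unit: 158 - Q = 76.5 + 5Q + 33, so Q_t = 8.0833. Buyers pay P_b = 149.9167; sellers receive P_s = P_b - 33 = 116.9167.
Producers lose the trapezoid between P_s and P* out to Q_t plus the triangle from Q_t to Q*: change in PS = 163.3507 - 461.2674 = -297.9167.

-297.92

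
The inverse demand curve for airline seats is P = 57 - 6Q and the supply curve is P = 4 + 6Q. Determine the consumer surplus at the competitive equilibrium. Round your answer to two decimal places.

Set 57 - 6Q = 4 + 6Q, which gives 53 = 12Q, so Q* = 4.4167 and P* = 57 - 6(4.4167) = 30.5.
Consumer surplus is the triangle under demand above P*: (1/2)(4.4167)(57 - 30.5) = (1/2)(4.4167)(26.5) = 58.5208.

58.52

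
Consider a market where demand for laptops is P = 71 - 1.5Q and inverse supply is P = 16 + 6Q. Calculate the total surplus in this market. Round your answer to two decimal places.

201.67

Setting demand equal to supply, 55 = 7.5Q, so Q* = 7.3333 and P* = 60.
Total surplus is the full triangle between the curves from 0 to Q*: (1/2)(7.3333)(71 - 16) = 201.6667.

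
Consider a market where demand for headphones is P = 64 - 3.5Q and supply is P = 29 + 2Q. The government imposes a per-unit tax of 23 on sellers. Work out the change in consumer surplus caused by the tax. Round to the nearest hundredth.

-62.54

Without the tax, 64 - 3.5Q = 29 + 2Q so Q* = 6.3636 and P* = 41.7273.
A tax on sellers shifts supply up by 23: 64 - 3.5Q = 29 + 2Q + 23, so Q_t = 2.1818. Buyers pay P_b = 56.3636; sellers receive P_s = P_b - 23 = 33.3636.
CS falls from (1/2)(6.3636)(22.2727) = 70.8678 to (1/2)(2.1818)(7.6364) = 8.3306, a change of -62.5372.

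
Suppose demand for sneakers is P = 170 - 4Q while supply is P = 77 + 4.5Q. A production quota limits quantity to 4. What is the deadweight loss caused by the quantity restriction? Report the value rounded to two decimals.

204.76

Unrestricted equilibrium: Q* = (170 - 77)/(4 + 4.5) = 10.9412.
At Q = 4 the demand price is 170 - 4(4) = 154 and the supply price is 77 + 4.5(4) = 95.
DWL = (1/2)(gap between curves at 4) x (Q* - 4) = (1/2)(59)(6.9412) = 204.7647.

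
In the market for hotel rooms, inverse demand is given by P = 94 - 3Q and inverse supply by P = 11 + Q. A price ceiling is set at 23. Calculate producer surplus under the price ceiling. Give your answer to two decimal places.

72.00

Free-market equilibrium: 94 - 3Q = 11 + Q gives Q* = 20.75, P* = 31.75.
At the ceiling price 23, quantity supplied is (23 - 11)/1 = 12; supply is the short side, so Q = 12 trades at P = 23.
PS is the triangle above supply below 23: (1/2)(12)(23 - 11) = 72.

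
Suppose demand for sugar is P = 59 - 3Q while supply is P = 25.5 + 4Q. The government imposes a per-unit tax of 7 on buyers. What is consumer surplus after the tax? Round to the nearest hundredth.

Pre-tax equilibrium: 59 - 3Q = 25.5 + 4Q gives Q* = 4.7857, P* = 44.6429.
A tax on buyers shifts demand down by 7: (59 - 7) - 3Q = 25.5 + 4Q, so Q_t = 3.7857. Buyers pay P_b = 47.6429; sellers receive P_s = P_b - 7 = 40.6429.
Consumer surplus is the triangle under demand above P_b: (1/2)(3.7857)(59 - 47.6429) = 21.4974.

21.50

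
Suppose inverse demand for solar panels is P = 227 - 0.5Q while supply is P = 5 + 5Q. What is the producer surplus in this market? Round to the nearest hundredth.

4073.06

Set 227 - 0.5Q = 5 + 5Q, which gives 222 = 5.5Q, so Q* = 40.3636 and P* = 227 - 0.5(40.3636) = 206.8182.
PS is the area between P* and the supply curve from 0 to Q*: (1/2)(40.3636)(201.8182) = 4073.0579.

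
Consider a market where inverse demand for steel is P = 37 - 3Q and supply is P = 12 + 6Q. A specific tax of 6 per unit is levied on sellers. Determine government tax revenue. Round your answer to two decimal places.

12.67

Without the tax, 37 - 3Q = 12 + 6Q so Q* = 2.7778 and P* = 28.6667.
With the tax, sellers need 6 more per unit: 37 - 3Q = 12 + 6Q + 6, so Q_t = 2.1111. Buyers pay P_b = 30.6667; sellers receive P_s = P_b - 6 = 24.6667.
Tax revenue = t x Q_t = 6 x 2.1111 = 12.6667.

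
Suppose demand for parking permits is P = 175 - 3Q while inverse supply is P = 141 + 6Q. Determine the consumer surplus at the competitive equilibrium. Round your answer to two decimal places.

Set 175 - 3Q = 141 + 6Q, which gives 34 = 9Q, so Q* = 3.7778 and P* = 175 - 3(3.7778) = 163.6667.
The demand choke price is 175, so CS = (1/2)(Q*)(175 - P*) = (1/2)(3.7778)(11.3333) = 21.4074.

21.41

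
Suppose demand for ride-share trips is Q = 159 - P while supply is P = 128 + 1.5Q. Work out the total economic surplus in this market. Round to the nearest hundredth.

192.20

Rewriting demand in inverse form: P = 159 - Q.
Set 159 - Q = 128 + 1.5Q, which gives 31 = 2.5Q, so Q* = 12.4 and P* = 159 - (12.4) = 146.6.
CS = (1/2)(12.4)(12.4) = 76.88 and PS = (1/2)(12.4)(18.6) = 115.32, so total surplus = 192.2.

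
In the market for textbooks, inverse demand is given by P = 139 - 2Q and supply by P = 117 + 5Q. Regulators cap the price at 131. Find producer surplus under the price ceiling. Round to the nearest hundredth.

19.60

Free-market equilibrium: 139 - 2Q = 117 + 5Q gives Q* = 3.1429, P* = 132.7143.
At P = 131, sellers supply (131 - 117)/5 = 2.8 while buyers want more, so the quantity traded is 2.8 at price 131.
PS is the triangle above supply below 131: (1/2)(2.8)(131 - 117) = 19.6.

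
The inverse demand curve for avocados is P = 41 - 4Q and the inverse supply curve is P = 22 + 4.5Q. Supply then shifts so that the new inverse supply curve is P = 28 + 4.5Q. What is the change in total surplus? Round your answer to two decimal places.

Initial equilibrium: Q_0 = 2.2353, P_0 = 32.0588; CS_0 = (1/2)(2.2353)(8.9412) = 9.9931, PS_0 = (1/2)(2.2353)(10.0588) = 11.2422.
New equilibrium: 41 - 4Q = 28 + 4.5Q gives Q_1 = 1.5294, P_1 = 34.8824; CS_1 = 4.6782, PS_1 = 5.263.
Change in total surplus = (4.6782 + 5.263) - (9.9931 + 11.2422) = -11.2941.

-11.29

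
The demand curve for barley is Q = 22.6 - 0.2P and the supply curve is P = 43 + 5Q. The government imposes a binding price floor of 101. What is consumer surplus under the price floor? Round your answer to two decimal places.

14.40

Rewriting demand in inverse form: P = 113 - 5Q.
Without the control, 113 - 5Q = 43 + 5Q so Q* = 7 and P* = 78.
At P = 101, buyers demand (113 - 101)/5 = 2.4 while sellers would supply more, so the quantity traded is 2.4 at price 101.
CS is the triangle under demand above 101: (1/2)(2.4)(113 - 101) = 14.4.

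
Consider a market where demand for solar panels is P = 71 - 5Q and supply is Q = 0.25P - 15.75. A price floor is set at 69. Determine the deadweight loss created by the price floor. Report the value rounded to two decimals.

1.08

Rewriting supply in inverse form: P = 63 + 4Q.
Free-market equilibrium: 71 - 5Q = 63 + 4Q gives Q* = 0.8889, P* = 66.5556.
At the floor price 69, quantity demanded is (71 - 69)/5 = 0.4; demand is the short side, so Q = 0.4 trades at P = 69.
At Q = 0.4 the demand price is 69 and the supply price is 64.6. Deadweight loss is the triangle between the curves from 0.4 to 0.8889: (1/2)(69 - 64.6)(0.8889 - 0.4) = 1.0756.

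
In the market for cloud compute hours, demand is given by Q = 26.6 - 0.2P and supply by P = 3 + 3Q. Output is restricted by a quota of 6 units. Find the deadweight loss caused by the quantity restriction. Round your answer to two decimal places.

Rewriting demand in inverse form: P = 133 - 5Q.
Unrestricted equilibrium: Q* = (133 - 3)/(5 + 3) = 16.25.
At Q = 6 the demand price is 133 - 5(6) = 103 and the supply price is 3 + 3(6) = 21.
Deadweight loss is the triangle between the curves from 6 to 16.25: (1/2)(103 - 21)(16.25 - 6) = 420.25.

420.25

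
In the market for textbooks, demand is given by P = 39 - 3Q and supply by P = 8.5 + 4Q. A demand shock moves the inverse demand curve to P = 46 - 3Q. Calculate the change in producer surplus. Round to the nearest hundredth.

Initial equilibrium: Q_0 = 4.3571, P_0 = 25.9286; CS_0 = (1/2)(4.3571)(13.0714) = 28.477, PS_0 = (1/2)(4.3571)(17.4286) = 37.9694.
New equilibrium: 46 - 3Q = 8.5 + 4Q gives Q_1 = 5.3571, P_1 = 29.9286; CS_1 = 43.0485, PS_1 = 57.398.
Change in producer surplus = 57.398 - 37.9694 = 19.4286.

19.43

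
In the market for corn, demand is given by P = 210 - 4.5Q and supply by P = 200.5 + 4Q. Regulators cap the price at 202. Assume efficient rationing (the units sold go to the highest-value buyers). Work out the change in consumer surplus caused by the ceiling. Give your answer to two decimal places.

-0.13

Without the control, 210 - 4.5Q = 200.5 + 4Q so Q* = 1.1176 and P* = 204.9706.
At P = 202, sellers supply (202 - 200.5)/4 = 0.375 while buyers want more, so the quantity traded is 0.375 at price 202.
CS goes from (1/2)(1.1176)(5.0294) = 2.8106 to 2.6836 (computed as (210 - 202)(0.375) - (1/2)(4.5)(0.375)^2), a change of -0.127.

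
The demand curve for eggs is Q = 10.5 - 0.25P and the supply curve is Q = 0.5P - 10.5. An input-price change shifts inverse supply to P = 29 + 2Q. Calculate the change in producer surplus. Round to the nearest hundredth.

-7.56

Rewriting demand in inverse form: P = 42 - 4Q.
Rewriting supply in inverse form: P = 21 + 2Q.
Initial equilibrium: Q_0 = 3.5, P_0 = 28; CS_0 = (1/2)(3.5)(14) = 24.5, PS_0 = (1/2)(3.5)(7) = 12.25.
New equilibrium: 42 - 4Q = 29 + 2Q gives Q_1 = 2.1667, P_1 = 33.3333; CS_1 = 9.3889, PS_1 = 4.6944.
Change in producer surplus = 4.6944 - 12.25 = -7.5556.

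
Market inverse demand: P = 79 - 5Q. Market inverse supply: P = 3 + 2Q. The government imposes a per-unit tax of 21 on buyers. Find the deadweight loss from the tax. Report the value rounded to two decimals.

31.50

Pre-tax equilibrium: 79 - 5Q = 3 + 2Q gives Q* = 10.8571, P* = 24.7143.
A tax on buyers shifts demand down by 21: (79 - 21) - 5Q = 3 + 2Q, so Q_t = 7.8571. Buyers pay P_b = 39.7143; sellers receive P_s = P_b - 21 = 18.7143.
Deadweight loss is the triangle between the curves from Q_t to Q*: (1/2)(10.8571 - 7.8571)(21) = 31.5.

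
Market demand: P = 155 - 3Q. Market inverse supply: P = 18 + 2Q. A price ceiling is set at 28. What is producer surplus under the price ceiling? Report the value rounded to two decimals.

25.00

Free-market equilibrium: 155 - 3Q = 18 + 2Q gives Q* = 27.4, P* = 72.8.
At P = 28, sellers supply (28 - 18)/2 = 5 while buyers want more, so the quantity traded is 5 at price 28.
PS is the triangle above supply below 28: (1/2)(5)(28 - 18) = 25.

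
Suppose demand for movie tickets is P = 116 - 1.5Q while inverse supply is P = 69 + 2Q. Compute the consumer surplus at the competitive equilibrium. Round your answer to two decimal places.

135.24

Equilibrium: 116 - 1.5Q = 69 + 2Q, so Q* = 13.4286 and P* = 95.8571.
Consumer surplus is the triangle under demand above P*: (1/2)(13.4286)(116 - 95.8571) = (1/2)(13.4286)(20.1429) = 135.2449.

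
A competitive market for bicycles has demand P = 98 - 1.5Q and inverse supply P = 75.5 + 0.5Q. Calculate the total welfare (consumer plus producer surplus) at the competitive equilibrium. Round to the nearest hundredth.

126.56

Equilibrium: 98 - 1.5Q = 75.5 + 0.5Q, so Q* = 11.25 and P* = 81.125.
CS = (1/2)(11.25)(16.875) = 94.9219 and PS = (1/2)(11.25)(5.625) = 31.6406, so total surplus = 126.5625.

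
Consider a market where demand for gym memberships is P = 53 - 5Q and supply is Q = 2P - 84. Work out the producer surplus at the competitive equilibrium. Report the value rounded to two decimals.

1.00

Rewriting supply in inverse form: P = 42 + 0.5Q.
Setting demand equal to supply, 11 = 5.5Q, so Q* = 2 and P* = 43.
Producer surplus is the triangle above supply below P*: (1/2)(2)(43 - 42) = (1/2)(2)(1) = 1.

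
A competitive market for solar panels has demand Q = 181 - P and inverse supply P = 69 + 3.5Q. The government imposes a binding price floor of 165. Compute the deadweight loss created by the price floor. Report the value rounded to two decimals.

Rewriting demand in inverse form: P = 181 - Q.
Free-market equilibrium: 181 - Q = 69 + 3.5Q gives Q* = 24.8889, P* = 156.1111.
At P = 165, buyers demand (181 - 165)/1 = 16 while sellers would supply more, so the quantity traded is 16 at price 165.
At Q = 16 the demand price is 165 and the supply price is 125. Deadweight loss is the triangle between the curves from 16 to 24.8889: (1/2)(165 - 125)(24.8889 - 16) = 177.7778.

177.78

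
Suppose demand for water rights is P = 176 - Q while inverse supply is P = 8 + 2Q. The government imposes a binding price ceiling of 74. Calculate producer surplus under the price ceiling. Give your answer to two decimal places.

1089.00

Free-market equilibrium: 176 - Q = 8 + 2Q gives Q* = 56, P* = 120.
At P = 74, sellers supply (74 - 8)/2 = 33 while buyers want more, so the quantity traded is 33 at price 74.
PS is the triangle above supply below 74: (1/2)(33)(74 - 8) = 1089.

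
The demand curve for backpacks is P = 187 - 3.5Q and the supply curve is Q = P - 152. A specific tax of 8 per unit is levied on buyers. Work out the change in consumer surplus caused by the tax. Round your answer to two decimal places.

-42.86

Rewriting supply in inverse form: P = 152 + Q.
Without the tax, 187 - 3.5Q = 152 + Q so Q* = 7.7778 and P* = 159.7778.
With the tax, buyers' net willingness to pay falls by 8: (187 - 8) - 3.5Q = 152 + Q, so Q_t = 6. Buyers pay P_b = 166; sellers receive P_s = P_b - 8 = 158.
Consumers lose the trapezoid between P* and P_b out to Q_t plus the triangle from Q_t to Q*: change in CS = 63 - 105.8642 = -42.8642.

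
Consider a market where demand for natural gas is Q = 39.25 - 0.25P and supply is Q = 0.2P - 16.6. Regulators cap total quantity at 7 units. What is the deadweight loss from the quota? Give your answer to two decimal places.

6.72

Rewriting demand in inverse form: P = 157 - 4Q.
Rewriting supply in inverse form: P = 83 + 5Q.
Unrestricted equilibrium: Q* = (157 - 83)/(4 + 5) = 8.2222.
At Q = 7 the demand price is 157 - 4(7) = 129 and the supply price is 83 + 5(7) = 118.
Deadweight loss is the triangle between the curves from 7 to 8.2222: (1/2)(129 - 118)(8.2222 - 7) = 6.7222.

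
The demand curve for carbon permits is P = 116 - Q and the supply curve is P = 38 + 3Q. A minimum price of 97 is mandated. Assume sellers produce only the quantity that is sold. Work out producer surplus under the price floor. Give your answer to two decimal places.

579.50

Without the control, 116 - Q = 38 + 3Q so Q* = 19.5 and P* = 96.5.
At P = 97, buyers demand (116 - 97)/1 = 19 while sellers would supply more, so the quantity traded is 19 at price 97.
The supply price at Q = 19 is 95. PS is the trapezoid between 97 and supply over [0, 19]: (1/2)[(97 - 38) + (97 - 95)](19) = 579.5.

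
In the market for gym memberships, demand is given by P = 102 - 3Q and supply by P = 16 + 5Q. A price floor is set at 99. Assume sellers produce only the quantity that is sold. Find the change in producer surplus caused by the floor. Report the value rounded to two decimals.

-208.41

Free-market equilibrium: 102 - 3Q = 16 + 5Q gives Q* = 10.75, P* = 69.75.
At P = 99, buyers demand (102 - 99)/3 = 1 while sellers would supply more, so the quantity traded is 1 at price 99.
PS goes from (1/2)(10.75)(53.75) = 288.9062 to 80.5 (computed as (99 - 16)(1) - (1/2)(5)(1)^2), a change of -208.4062.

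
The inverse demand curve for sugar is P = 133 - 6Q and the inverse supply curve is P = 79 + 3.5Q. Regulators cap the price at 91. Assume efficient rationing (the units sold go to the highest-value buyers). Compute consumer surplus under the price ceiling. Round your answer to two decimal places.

Without the control, 133 - 6Q = 79 + 3.5Q so Q* = 5.6842 and P* = 98.8947.
At the ceiling price 91, quantity supplied is (91 - 79)/3.5 = 3.4286; supply is the short side, so Q = 3.4286 trades at P = 91.
The demand price at Q = 3.4286 is 112.4286. CS is the trapezoid between demand and 91 over [0, 3.4286]: (1/2)[(133 - 91) + (112.4286 - 91)](3.4286) = 108.7347.

108.73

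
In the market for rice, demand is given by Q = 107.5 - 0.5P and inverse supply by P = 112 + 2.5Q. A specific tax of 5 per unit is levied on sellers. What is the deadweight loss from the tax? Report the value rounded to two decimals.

Rewriting demand in inverse form: P = 215 - 2Q.
Pre-tax equilibrium: 215 - 2Q = 112 + 2.5Q gives Q* = 22.8889, P* = 169.2222.
With the tax, sellers need 5 more per unit: 215 - 2Q = 112 + 2.5Q + 5, so Q_t = 21.7778. Buyers pay P_b = 171.4444; sellers receive P_s = P_b - 5 = 166.4444.
Deadweight loss is the triangle between the curves from Q_t to Q*: (1/2)(22.8889 - 21.7778)(5) = 2.7778.

2.78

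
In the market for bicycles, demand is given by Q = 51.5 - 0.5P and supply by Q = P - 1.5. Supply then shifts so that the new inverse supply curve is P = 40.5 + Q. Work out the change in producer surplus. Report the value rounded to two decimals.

-355.33

Rewriting demand in inverse form: P = 103 - 2Q.
Rewriting supply in inverse form: P = 1.5 + Q.
Initial equilibrium: Q_0 = 33.8333, P_0 = 35.3333; CS_0 = (1/2)(33.8333)(67.6667) = 1144.6944, PS_0 = (1/2)(33.8333)(33.8333) = 572.3472.
New equilibrium: 103 - 2Q = 40.5 + Q gives Q_1 = 20.8333, P_1 = 61.3333; CS_1 = 434.0278, PS_1 = 217.0139.
Change in producer surplus = 217.0139 - 572.3472 = -355.3333.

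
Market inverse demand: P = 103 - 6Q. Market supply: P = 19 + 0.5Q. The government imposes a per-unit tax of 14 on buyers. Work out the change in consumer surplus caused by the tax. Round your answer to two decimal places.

-153.09

Pre-tax equilibrium: 103 - 6Q = 19 + 0.5Q gives Q* = 12.9231, P* = 25.4615.
With the tax, buyers' net willingness to pay falls by 14: (103 - 14) - 6Q = 19 + 0.5Q, so Q_t = 10.7692. Buyers pay P_b = 38.3846; sellers receive P_s = P_b - 14 = 24.3846.
Consumers lose the trapezoid between P* and P_b out to Q_t plus the triangle from Q_t to Q*: change in CS = 347.929 - 501.0178 = -153.0888.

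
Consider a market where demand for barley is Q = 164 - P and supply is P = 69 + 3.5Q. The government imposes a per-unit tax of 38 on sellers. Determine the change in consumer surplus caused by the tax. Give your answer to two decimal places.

-142.62

Rewriting demand in inverse form: P = 164 - Q.
Without the tax, 164 - Q = 69 + 3.5Q so Q* = 21.1111 and P* = 142.8889.
With the tax, sellers need 38 more per unit: 164 - Q = 69 + 3.5Q + 38, so Q_t = 12.6667. Buyers pay P_b = 151.3333; sellers receive P_s = P_b - 38 = 113.3333.
CS falls from (1/2)(21.1111)(21.1111) = 222.8395 to (1/2)(12.6667)(12.6667) = 80.2222, a change of -142.6173.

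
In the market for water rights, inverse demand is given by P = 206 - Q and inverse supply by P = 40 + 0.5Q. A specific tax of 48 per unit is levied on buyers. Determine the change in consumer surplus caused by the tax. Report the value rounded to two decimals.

-3029.33

Without the tax, 206 - Q = 40 + 0.5Q so Q* = 110.6667 and P* = 95.3333.
With the tax, buyers' net willingness to pay falls by 48: (206 - 48) - Q = 40 + 0.5Q, so Q_t = 78.6667. Buyers pay P_b = 127.3333; sellers receive P_s = P_b - 48 = 79.3333.
CS falls from (1/2)(110.6667)(110.6667) = 6123.5556 to (1/2)(78.6667)(78.6667) = 3094.2222, a change of -3029.3333.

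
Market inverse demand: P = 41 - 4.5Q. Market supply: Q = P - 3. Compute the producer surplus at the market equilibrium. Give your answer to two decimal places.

Rewriting supply in inverse form: P = 3 + Q.
Set 41 - 4.5Q = 3 + Q, which gives 38 = 5.5Q, so Q* = 6.9091 and P* = 41 - 4.5(6.9091) = 9.9091.
The supply curve's price intercept is 3, so PS = (1/2)(Q*)(P* - 3) = (1/2)(6.9091)(6.9091) = 23.8678.

23.87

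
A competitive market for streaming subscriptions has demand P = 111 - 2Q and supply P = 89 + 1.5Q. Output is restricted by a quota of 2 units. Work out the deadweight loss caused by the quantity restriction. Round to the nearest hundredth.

32.14

Unrestricted equilibrium: Q* = (111 - 89)/(2 + 1.5) = 6.2857.
At Q = 2 the demand price is 111 - 2(2) = 107 and the supply price is 89 + 1.5(2) = 92.
DWL = (1/2)(gap between curves at 2) x (Q* - 2) = (1/2)(15)(4.2857) = 32.1429.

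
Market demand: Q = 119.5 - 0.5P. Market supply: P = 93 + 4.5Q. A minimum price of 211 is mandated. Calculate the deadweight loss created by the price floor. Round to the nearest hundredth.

232.69

Rewriting demand in inverse form: P = 239 - 2Q.
Free-market equilibrium: 239 - 2Q = 93 + 4.5Q gives Q* = 22.4615, P* = 194.0769.
At P = 211, buyers demand (239 - 211)/2 = 14 while sellers would supply more, so the quantity traded is 14 at price 211.
At Q = 14 the demand price is 211 and the supply price is 156. Deadweight loss is the triangle between the curves from 14 to 22.4615: (1/2)(211 - 156)(22.4615 - 14) = 232.6923.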